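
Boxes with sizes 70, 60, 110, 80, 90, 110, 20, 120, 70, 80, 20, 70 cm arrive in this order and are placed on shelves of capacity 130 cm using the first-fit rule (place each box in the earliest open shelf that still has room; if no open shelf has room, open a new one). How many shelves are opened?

9

  70 → shelf 1 (new)  [load 70/130]
  60 → shelf 1  [load 130/130]
  110 → shelf 2 (new)  [load 110/130]
  80 → shelf 3 (new)  [load 80/130]
  90 → shelf 4 (new)  [load 90/130]
  110 → shelf 5 (new)  [load 110/130]
  20 → shelf 2  [load 130/130]
  120 → shelf 6 (new)  [load 120/130]
  70 → shelf 7 (new)  [load 70/130]
  80 → shelf 8 (new)  [load 80/130]
  20 → shelf 3  [load 100/130]
  70 → shelf 9 (new)  [load 70/130]
9 shelves opened.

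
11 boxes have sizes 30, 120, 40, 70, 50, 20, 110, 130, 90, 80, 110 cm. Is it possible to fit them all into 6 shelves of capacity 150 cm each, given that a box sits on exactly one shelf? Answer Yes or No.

A valid assignment using 6 shelves:
  shelf 1: 130 + 20 = 150
  shelf 2: 120 + 30 = 150
  shelf 3: 110 + 40 = 150
  shelf 4: 110 = 110
  shelf 5: 90 + 50 = 140
  shelf 6: 80 + 70 = 150
Every load is within 150 cm, so 6 shelves suffice.

Yes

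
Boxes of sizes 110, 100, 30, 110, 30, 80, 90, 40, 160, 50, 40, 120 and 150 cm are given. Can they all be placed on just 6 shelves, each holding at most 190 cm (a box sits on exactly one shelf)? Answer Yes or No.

Yes

A valid assignment using 6 shelves:
  shelf 1: 160 + 30 = 190
  shelf 2: 150 + 40 = 190
  shelf 3: 120 + 50 = 170
  shelf 4: 110 + 80 = 190
  shelf 5: 110 + 40 + 30 = 180
  shelf 6: 100 + 90 = 190
Every load is within 190 cm, so 6 shelves suffice.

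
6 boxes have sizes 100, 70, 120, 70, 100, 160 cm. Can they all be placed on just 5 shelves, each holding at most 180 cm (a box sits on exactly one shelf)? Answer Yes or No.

A valid assignment using 4 shelves:
  shelf 1: 160 = 160
  shelf 2: 120 = 120
  shelf 3: 100 + 70 = 170
  shelf 4: 100 + 70 = 170
That uses only 4 ≤ 5, so 5 shelves are enough.

Yes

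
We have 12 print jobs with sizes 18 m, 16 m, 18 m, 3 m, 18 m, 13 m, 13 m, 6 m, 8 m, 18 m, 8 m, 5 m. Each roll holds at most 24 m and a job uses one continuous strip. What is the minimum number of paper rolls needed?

7

Total = 18 + 18 + 18 + 18 + 16 + 13 + 13 + 8 + 8 + 6 + 5 + 3 = 144 m.
Lower bound: ⌈144/24⌉ = 6 paper rolls.
Also, 7 print jobs each exceed 12 m, and no two of those can share a roll, so at least 7 paper rolls are needed.
A packing using 7 paper rolls:
  roll 1: 18 + 6 = 24
  roll 2: 18 + 5 = 23
  roll 3: 18 + 3 = 21
  roll 4: 18 = 18
  roll 5: 16 + 8 = 24
  roll 6: 13 + 8 = 21
  roll 7: 13 = 13
This matches the lower bound, so 7 is optimal.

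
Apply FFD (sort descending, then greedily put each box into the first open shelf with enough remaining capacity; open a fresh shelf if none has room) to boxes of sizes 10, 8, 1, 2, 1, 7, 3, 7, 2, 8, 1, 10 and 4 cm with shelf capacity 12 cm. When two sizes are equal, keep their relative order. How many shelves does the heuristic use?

Sorted descending: 10, 10, 8, 8, 7, 7, 4, 3, 2, 2, 1, 1, 1.
  10 → shelf 1 (new)  [load 10/12]
  10 → shelf 2 (new)  [load 10/12]
  8 → shelf 3 (new)  [load 8/12]
  8 → shelf 4 (new)  [load 8/12]
  7 → shelf 5 (new)  [load 7/12]
  7 → shelf 6 (new)  [load 7/12]
  4 → shelf 3  [load 12/12]
  3 → shelf 4  [load 11/12]
  2 → shelf 1  [load 12/12]
  2 → shelf 2  [load 12/12]
  1 → shelf 4  [load 12/12]
  1 → shelf 5  [load 8/12]
  1 → shelf 5  [load 9/12]
6 shelves opened.

6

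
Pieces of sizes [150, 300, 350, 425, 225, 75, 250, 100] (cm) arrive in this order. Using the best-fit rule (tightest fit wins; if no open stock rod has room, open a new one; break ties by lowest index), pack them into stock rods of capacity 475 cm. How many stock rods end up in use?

  150 → stock rod 1 (new)  [load 150/475]
  300 → stock rod 1  [load 450/475]
  350 → stock rod 2 (new)  [load 350/475]
  425 → stock rod 3 (new)  [load 425/475]
  225 → stock rod 4 (new)  [load 225/475]
  75 → stock rod 2  [load 425/475]
  250 → stock rod 4  [load 475/475]
  100 → stock rod 5 (new)  [load 100/475]
5 stock rods opened.

5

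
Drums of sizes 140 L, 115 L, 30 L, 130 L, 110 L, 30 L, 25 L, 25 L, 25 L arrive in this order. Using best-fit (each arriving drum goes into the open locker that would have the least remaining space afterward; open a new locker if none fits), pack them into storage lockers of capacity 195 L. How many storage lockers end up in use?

4

  140 → locker 1 (new)  [load 140/195]
  115 → locker 2 (new)  [load 115/195]
  30 → locker 1  [load 170/195]
  130 → locker 3 (new)  [load 130/195]
  110 → locker 4 (new)  [load 110/195]
  30 → locker 3  [load 160/195]
  25 → locker 1  [load 195/195]
  25 → locker 3  [load 185/195]
  25 → locker 2  [load 140/195]
4 storage lockers opened.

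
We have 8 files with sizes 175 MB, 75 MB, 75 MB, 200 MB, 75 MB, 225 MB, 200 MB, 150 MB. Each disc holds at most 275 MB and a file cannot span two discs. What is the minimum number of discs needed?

Total = 225 + 200 + 200 + 175 + 150 + 75 + 75 + 75 = 1175 MB.
Lower bound: ⌈1175/275⌉ = 5 discs.
A packing using 5 discs:
  disc 1: 225 = 225
  disc 2: 200 + 75 = 275
  disc 3: 200 + 75 = 275
  disc 4: 175 + 75 = 250
  disc 5: 150 = 150
This matches the lower bound, so 5 is optimal.

5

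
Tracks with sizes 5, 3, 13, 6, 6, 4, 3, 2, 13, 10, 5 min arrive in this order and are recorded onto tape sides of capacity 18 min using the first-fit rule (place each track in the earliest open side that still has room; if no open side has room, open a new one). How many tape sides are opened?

4

  5 → side 1 (new)  [load 5/18]
  3 → side 1  [load 8/18]
  13 → side 2 (new)  [load 13/18]
  6 → side 1  [load 14/18]
  6 → side 3 (new)  [load 6/18]
  4 → side 1  [load 18/18]
  3 → side 2  [load 16/18]
  2 → side 2  [load 18/18]
  13 → side 4 (new)  [load 13/18]
  10 → side 3  [load 16/18]
  5 → side 4  [load 18/18]
4 tape sides opened.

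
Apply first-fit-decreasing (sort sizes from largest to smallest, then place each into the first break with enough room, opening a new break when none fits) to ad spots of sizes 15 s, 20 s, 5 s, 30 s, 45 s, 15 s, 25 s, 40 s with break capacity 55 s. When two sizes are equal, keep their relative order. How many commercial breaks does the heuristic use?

Sorted descending: 45, 40, 30, 25, 20, 15, 15, 5.
  45 → break 1 (new)  [load 45/55]
  40 → break 2 (new)  [load 40/55]
  30 → break 3 (new)  [load 30/55]
  25 → break 3  [load 55/55]
  20 → break 4 (new)  [load 20/55]
  15 → break 2  [load 55/55]
  15 → break 4  [load 35/55]
  5 → break 1  [load 50/55]
4 commercial breaks opened.

4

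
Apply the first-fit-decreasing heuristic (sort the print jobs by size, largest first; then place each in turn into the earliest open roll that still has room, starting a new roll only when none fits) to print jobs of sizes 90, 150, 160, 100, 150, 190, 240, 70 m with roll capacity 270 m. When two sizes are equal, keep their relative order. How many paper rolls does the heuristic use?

5

Sorted descending: 240, 190, 160, 150, 150, 100, 90, 70.
  240 → roll 1 (new)  [load 240/270]
  190 → roll 2 (new)  [load 190/270]
  160 → roll 3 (new)  [load 160/270]
  150 → roll 4 (new)  [load 150/270]
  150 → roll 5 (new)  [load 150/270]
  100 → roll 3  [load 260/270]
  90 → roll 4  [load 240/270]
  70 → roll 2  [load 260/270]
5 paper rolls opened.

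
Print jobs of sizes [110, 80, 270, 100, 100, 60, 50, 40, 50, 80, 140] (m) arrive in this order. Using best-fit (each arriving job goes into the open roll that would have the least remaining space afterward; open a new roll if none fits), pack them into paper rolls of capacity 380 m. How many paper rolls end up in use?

3

  110 → roll 1 (new)  [load 110/380]
  80 → roll 1  [load 190/380]
  270 → roll 2 (new)  [load 270/380]
  100 → roll 2  [load 370/380]
  100 → roll 1  [load 290/380]
  60 → roll 1  [load 350/380]
  50 → roll 3 (new)  [load 50/380]
  40 → roll 3  [load 90/380]
  50 → roll 3  [load 140/380]
  80 → roll 3  [load 220/380]
  140 → roll 3  [load 360/380]
3 paper rolls opened.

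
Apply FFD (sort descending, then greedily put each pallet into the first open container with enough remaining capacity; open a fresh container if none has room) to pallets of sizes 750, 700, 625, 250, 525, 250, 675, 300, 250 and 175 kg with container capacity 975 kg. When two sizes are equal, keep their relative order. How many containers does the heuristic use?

5

Sorted descending: 750, 700, 675, 625, 525, 300, 250, 250, 250, 175.
  750 → container 1 (new)  [load 750/975]
  700 → container 2 (new)  [load 700/975]
  675 → container 3 (new)  [load 675/975]
  625 → container 4 (new)  [load 625/975]
  525 → container 5 (new)  [load 525/975]
  300 → container 3  [load 975/975]
  250 → container 2  [load 950/975]
  250 → container 4  [load 875/975]
  250 → container 5  [load 775/975]
  175 → container 1  [load 925/975]
5 containers opened.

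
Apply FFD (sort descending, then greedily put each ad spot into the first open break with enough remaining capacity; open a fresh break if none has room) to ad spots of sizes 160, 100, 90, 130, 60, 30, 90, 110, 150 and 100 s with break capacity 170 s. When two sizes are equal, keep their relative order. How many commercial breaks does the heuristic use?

Sorted descending: 160, 150, 130, 110, 100, 100, 90, 90, 60, 30.
  160 → break 1 (new)  [load 160/170]
  150 → break 2 (new)  [load 150/170]
  130 → break 3 (new)  [load 130/170]
  110 → break 4 (new)  [load 110/170]
  100 → break 5 (new)  [load 100/170]
  100 → break 6 (new)  [load 100/170]
  90 → break 7 (new)  [load 90/170]
  90 → break 8 (new)  [load 90/170]
  60 → break 4  [load 170/170]
  30 → break 3  [load 160/170]
8 commercial breaks opened.

8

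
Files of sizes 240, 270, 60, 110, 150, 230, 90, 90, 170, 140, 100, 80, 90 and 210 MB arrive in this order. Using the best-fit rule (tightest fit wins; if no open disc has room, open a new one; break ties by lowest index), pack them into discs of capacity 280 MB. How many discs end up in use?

  240 → disc 1 (new)  [load 240/280]
  270 → disc 2 (new)  [load 270/280]
  60 → disc 3 (new)  [load 60/280]
  110 → disc 3  [load 170/280]
  150 → disc 4 (new)  [load 150/280]
  230 → disc 5 (new)  [load 230/280]
  90 → disc 3  [load 260/280]
  90 → disc 4  [load 240/280]
  170 → disc 6 (new)  [load 170/280]
  140 → disc 7 (new)  [load 140/280]
  100 → disc 6  [load 270/280]
  80 → disc 7  [load 220/280]
  90 → disc 8 (new)  [load 90/280]
  210 → disc 9 (new)  [load 210/280]
9 discs opened.

9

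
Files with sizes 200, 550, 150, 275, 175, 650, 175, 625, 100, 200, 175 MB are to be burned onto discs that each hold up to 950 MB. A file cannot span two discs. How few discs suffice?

Total = 650 + 625 + 550 + 275 + 200 + 200 + 175 + 175 + 175 + 150 + 100 = 3275 MB.
Lower bound: ⌈3275/950⌉ = 4 discs.
A packing using 4 discs:
  disc 1: 650 + 275 = 925
  disc 2: 625 + 200 + 100 = 925
  disc 3: 550 + 200 + 175 = 925
  disc 4: 175 + 175 + 150 = 500
This matches the lower bound, so 4 is optimal.

4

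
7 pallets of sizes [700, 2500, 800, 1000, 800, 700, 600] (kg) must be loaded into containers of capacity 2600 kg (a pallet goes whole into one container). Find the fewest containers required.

3

Total = 2500 + 1000 + 800 + 800 + 700 + 700 + 600 = 7100 kg.
Lower bound: ⌈7100/2600⌉ = 3 containers.
A packing using 3 containers:
  container 1: 2500 = 2500
  container 2: 1000 + 800 + 800 = 2600
  container 3: 700 + 700 + 600 = 2000
This matches the lower bound, so 3 is optimal.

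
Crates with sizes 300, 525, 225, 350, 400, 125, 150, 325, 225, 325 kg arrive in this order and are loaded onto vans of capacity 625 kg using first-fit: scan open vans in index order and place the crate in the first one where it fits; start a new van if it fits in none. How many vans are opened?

6

  300 → van 1 (new)  [load 300/625]
  525 → van 2 (new)  [load 525/625]
  225 → van 1  [load 525/625]
  350 → van 3 (new)  [load 350/625]
  400 → van 4 (new)  [load 400/625]
  125 → van 3  [load 475/625]
  150 → van 3  [load 625/625]
  325 → van 5 (new)  [load 325/625]
  225 → van 4  [load 625/625]
  325 → van 6 (new)  [load 325/625]
6 vans opened.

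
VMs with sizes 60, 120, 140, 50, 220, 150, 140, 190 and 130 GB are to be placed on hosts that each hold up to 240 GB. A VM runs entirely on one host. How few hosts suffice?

7

Total = 220 + 190 + 150 + 140 + 140 + 130 + 120 + 60 + 50 = 1200 GB.
Lower bound: ⌈1200/240⌉ = 5 hosts.
Also, 6 VMs each exceed 120 GB, and no two of those can share a host, so at least 6 hosts are needed.
A packing using 7 hosts:
  host 1: 220 = 220
  host 2: 190 + 50 = 240
  host 3: 150 + 60 = 210
  host 4: 140 = 140
  host 5: 140 = 140
  host 6: 130 = 130
  host 7: 120 = 120
No arrangement into 6 hosts stays within capacity, so 7 is optimal.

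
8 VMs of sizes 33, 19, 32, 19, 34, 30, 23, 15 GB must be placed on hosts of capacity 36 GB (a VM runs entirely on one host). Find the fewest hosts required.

Total = 34 + 33 + 32 + 30 + 23 + 19 + 19 + 15 = 205 GB.
Lower bound: ⌈205/36⌉ = 6 hosts.
Also, 7 VMs each exceed 18 GB, and no two of those can share a host, so at least 7 hosts are needed.
A packing using 7 hosts:
  host 1: 34 = 34
  host 2: 33 = 33
  host 3: 32 = 32
  host 4: 30 = 30
  host 5: 23 = 23
  host 6: 19 + 15 = 34
  host 7: 19 = 19
This matches the lower bound, so 7 is optimal.

7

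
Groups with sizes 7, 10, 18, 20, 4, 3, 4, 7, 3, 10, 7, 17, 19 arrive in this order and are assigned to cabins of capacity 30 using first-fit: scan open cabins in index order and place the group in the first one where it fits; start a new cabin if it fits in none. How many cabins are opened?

  7 → cabin 1 (new)  [load 7/30]
  10 → cabin 1  [load 17/30]
  18 → cabin 2 (new)  [load 18/30]
  20 → cabin 3 (new)  [load 20/30]
  4 → cabin 1  [load 21/30]
  3 → cabin 1  [load 24/30]
  4 → cabin 1  [load 28/30]
  7 → cabin 2  [load 25/30]
  3 → cabin 2  [load 28/30]
  10 → cabin 3  [load 30/30]
  7 → cabin 4 (new)  [load 7/30]
  17 → cabin 4  [load 24/30]
  19 → cabin 5 (new)  [load 19/30]
5 cabins opened.

5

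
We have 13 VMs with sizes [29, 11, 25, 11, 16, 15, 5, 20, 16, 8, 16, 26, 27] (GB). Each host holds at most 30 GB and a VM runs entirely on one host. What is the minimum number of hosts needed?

9

Total = 29 + 27 + 26 + 25 + 20 + 16 + 16 + 16 + 15 + 11 + 11 + 8 + 5 = 225 GB.
Lower bound: ⌈225/30⌉ = 8 hosts.
A packing using 9 hosts:
  host 1: 29 = 29
  host 2: 27 = 27
  host 3: 26 = 26
  host 4: 25 + 5 = 30
  host 5: 20 + 8 = 28
  host 6: 16 + 11 = 27
  host 7: 16 + 11 = 27
  host 8: 16 = 16
  host 9: 15 = 15
No arrangement into 8 hosts stays within capacity, so 9 is optimal.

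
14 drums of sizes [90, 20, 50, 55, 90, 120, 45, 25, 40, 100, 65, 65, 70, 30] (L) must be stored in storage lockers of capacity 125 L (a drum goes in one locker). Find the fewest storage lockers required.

Total = 120 + 100 + 90 + 90 + 70 + 65 + 65 + 55 + 50 + 45 + 40 + 30 + 25 + 20 = 865 L.
Lower bound: ⌈865/125⌉ = 7 storage lockers.
A packing using 8 storage lockers:
  locker 1: 120 = 120
  locker 2: 100 + 25 = 125
  locker 3: 90 + 30 = 120
  locker 4: 90 + 20 = 110
  locker 5: 70 + 55 = 125
  locker 6: 65 + 50 = 115
  locker 7: 65 + 45 = 110
  locker 8: 40 = 40
No arrangement into 7 storage lockers stays within capacity, so 8 is optimal.

8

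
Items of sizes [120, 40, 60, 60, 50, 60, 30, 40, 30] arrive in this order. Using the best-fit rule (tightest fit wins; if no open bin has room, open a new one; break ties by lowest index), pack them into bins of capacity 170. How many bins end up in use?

3

  120 → bin 1 (new)  [load 120/170]
  40 → bin 1  [load 160/170]
  60 → bin 2 (new)  [load 60/170]
  60 → bin 2  [load 120/170]
  50 → bin 2  [load 170/170]
  60 → bin 3 (new)  [load 60/170]
  30 → bin 3  [load 90/170]
  40 → bin 3  [load 130/170]
  30 → bin 3  [load 160/170]
3 bins opened.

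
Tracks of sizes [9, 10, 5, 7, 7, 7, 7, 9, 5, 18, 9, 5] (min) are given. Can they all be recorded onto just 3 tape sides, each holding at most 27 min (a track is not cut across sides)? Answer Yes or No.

Total = 98 min; ⌈98/27⌉ = 4.
At least 4 tape sides are required, but only 3 are allowed.

No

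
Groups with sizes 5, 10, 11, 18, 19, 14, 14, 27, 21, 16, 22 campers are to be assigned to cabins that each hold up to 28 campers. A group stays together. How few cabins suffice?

7

Total = 27 + 22 + 21 + 19 + 18 + 16 + 14 + 14 + 11 + 10 + 5 = 177 campers.
Lower bound: ⌈177/28⌉ = 7 cabins.
A packing using 7 cabins:
  cabin 1: 27 = 27
  cabin 2: 22 + 5 = 27
  cabin 3: 21 = 21
  cabin 4: 19 = 19
  cabin 5: 18 + 10 = 28
  cabin 6: 16 + 11 = 27
  cabin 7: 14 + 14 = 28
This matches the lower bound, so 7 is optimal.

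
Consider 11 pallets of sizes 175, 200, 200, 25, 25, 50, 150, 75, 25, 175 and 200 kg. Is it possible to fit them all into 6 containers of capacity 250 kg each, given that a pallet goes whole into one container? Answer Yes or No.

Yes

A valid assignment using 6 containers:
  container 1: 200 + 50 = 250
  container 2: 200 + 25 + 25 = 250
  container 3: 200 + 25 = 225
  container 4: 175 + 75 = 250
  container 5: 175 = 175
  container 6: 150 = 150
Every load is within 250 kg, so 6 containers suffice.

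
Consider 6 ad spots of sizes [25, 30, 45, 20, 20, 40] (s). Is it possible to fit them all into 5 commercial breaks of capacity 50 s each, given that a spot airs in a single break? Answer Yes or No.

Yes

A valid assignment using 4 commercial breaks:
  break 1: 45 = 45
  break 2: 40 = 40
  break 3: 30 + 20 = 50
  break 4: 25 + 20 = 45
That uses only 4 ≤ 5, so 5 commercial breaks are enough.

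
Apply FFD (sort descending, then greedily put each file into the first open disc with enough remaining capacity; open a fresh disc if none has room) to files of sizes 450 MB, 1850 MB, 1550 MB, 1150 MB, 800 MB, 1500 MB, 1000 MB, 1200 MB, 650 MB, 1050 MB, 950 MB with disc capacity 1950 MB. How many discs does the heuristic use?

Sorted descending: 1850, 1550, 1500, 1200, 1150, 1050, 1000, 950, 800, 650, 450.
  1850 → disc 1 (new)  [load 1850/1950]
  1550 → disc 2 (new)  [load 1550/1950]
  1500 → disc 3 (new)  [load 1500/1950]
  1200 → disc 4 (new)  [load 1200/1950]
  1150 → disc 5 (new)  [load 1150/1950]
  1050 → disc 6 (new)  [load 1050/1950]
  1000 → disc 7 (new)  [load 1000/1950]
  950 → disc 7  [load 1950/1950]
  800 → disc 5  [load 1950/1950]
  650 → disc 4  [load 1850/1950]
  450 → disc 3  [load 1950/1950]
7 discs opened.

7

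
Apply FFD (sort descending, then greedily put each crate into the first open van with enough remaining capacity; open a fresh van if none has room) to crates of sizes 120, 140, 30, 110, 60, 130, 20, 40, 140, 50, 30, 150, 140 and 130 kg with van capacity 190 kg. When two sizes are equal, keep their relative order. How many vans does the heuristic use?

8

Sorted descending: 150, 140, 140, 140, 130, 130, 120, 110, 60, 50, 40, 30, 30, 20.
  150 → van 1 (new)  [load 150/190]
  140 → van 2 (new)  [load 140/190]
  140 → van 3 (new)  [load 140/190]
  140 → van 4 (new)  [load 140/190]
  130 → van 5 (new)  [load 130/190]
  130 → van 6 (new)  [load 130/190]
  120 → van 7 (new)  [load 120/190]
  110 → van 8 (new)  [load 110/190]
  60 → van 5  [load 190/190]
  50 → van 2  [load 190/190]
  40 → van 1  [load 190/190]
  30 → van 3  [load 170/190]
  30 → van 4  [load 170/190]
  20 → van 3  [load 190/190]
8 vans opened.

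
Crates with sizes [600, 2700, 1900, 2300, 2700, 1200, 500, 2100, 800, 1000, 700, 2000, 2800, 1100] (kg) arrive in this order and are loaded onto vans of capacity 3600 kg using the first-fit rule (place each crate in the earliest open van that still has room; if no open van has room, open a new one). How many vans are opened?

  600 → van 1 (new)  [load 600/3600]
  2700 → van 1  [load 3300/3600]
  1900 → van 2 (new)  [load 1900/3600]
  2300 → van 3 (new)  [load 2300/3600]
  2700 → van 4 (new)  [load 2700/3600]
  1200 → van 2  [load 3100/3600]
  500 → van 2  [load 3600/3600]
  2100 → van 5 (new)  [load 2100/3600]
  800 → van 3  [load 3100/3600]
  1000 → van 5  [load 3100/3600]
  700 → van 4  [load 3400/3600]
  2000 → van 6 (new)  [load 2000/3600]
  2800 → van 7 (new)  [load 2800/3600]
  1100 → van 6  [load 3100/3600]
7 vans opened.

7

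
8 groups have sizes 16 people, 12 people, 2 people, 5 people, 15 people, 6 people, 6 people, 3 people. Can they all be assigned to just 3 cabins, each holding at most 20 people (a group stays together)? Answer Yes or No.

No

Total = 65 people; ⌈65/20⌉ = 4.
At least 4 cabins are required, but only 3 are allowed.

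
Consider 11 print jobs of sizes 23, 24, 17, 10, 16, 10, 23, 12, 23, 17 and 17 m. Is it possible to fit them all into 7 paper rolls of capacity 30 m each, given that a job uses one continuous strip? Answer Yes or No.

No

Total = 192 m; ⌈192/30⌉ = 7.
8 print jobs each exceed half the capacity and cannot share a roll, forcing at least 8 paper rolls.
At least 8 paper rolls are required, but only 7 are allowed.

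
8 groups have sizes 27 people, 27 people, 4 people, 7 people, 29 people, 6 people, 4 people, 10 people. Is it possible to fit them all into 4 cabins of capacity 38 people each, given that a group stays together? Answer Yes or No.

Yes

A valid assignment using 4 cabins:
  cabin 1: 29 + 7 = 36
  cabin 2: 27 + 10 = 37
  cabin 3: 27 + 6 + 4 = 37
  cabin 4: 4 = 4
Every load is within 38 people, so 4 cabins suffice.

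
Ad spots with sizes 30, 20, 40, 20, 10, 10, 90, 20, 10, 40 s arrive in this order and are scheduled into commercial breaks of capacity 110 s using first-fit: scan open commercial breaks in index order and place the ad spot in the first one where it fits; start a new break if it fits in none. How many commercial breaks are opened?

3

  30 → break 1 (new)  [load 30/110]
  20 → break 1  [load 50/110]
  40 → break 1  [load 90/110]
  20 → break 1  [load 110/110]
  10 → break 2 (new)  [load 10/110]
  10 → break 2  [load 20/110]
  90 → break 2  [load 110/110]
  20 → break 3 (new)  [load 20/110]
  10 → break 3  [load 30/110]
  40 → break 3  [load 70/110]
3 commercial breaks opened.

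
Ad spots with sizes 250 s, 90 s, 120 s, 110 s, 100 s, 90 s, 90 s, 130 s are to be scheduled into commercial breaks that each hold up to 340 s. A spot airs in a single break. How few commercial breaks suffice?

Total = 250 + 130 + 120 + 110 + 100 + 90 + 90 + 90 = 980 s.
Lower bound: ⌈980/340⌉ = 3 commercial breaks.
A packing using 3 commercial breaks:
  break 1: 250 + 90 = 340
  break 2: 130 + 120 + 90 = 340
  break 3: 110 + 100 + 90 = 300
This matches the lower bound, so 3 is optimal.

3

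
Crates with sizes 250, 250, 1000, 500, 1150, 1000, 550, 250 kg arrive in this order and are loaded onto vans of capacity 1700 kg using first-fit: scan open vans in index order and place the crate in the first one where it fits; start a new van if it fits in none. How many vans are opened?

  250 → van 1 (new)  [load 250/1700]
  250 → van 1  [load 500/1700]
  1000 → van 1  [load 1500/1700]
  500 → van 2 (new)  [load 500/1700]
  1150 → van 2  [load 1650/1700]
  1000 → van 3 (new)  [load 1000/1700]
  550 → van 3  [load 1550/1700]
  250 → van 4 (new)  [load 250/1700]
4 vans opened.

4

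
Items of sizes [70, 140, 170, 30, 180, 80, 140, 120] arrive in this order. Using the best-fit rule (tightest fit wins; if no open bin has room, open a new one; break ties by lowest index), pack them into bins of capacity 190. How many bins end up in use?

  70 → bin 1 (new)  [load 70/190]
  140 → bin 2 (new)  [load 140/190]
  170 → bin 3 (new)  [load 170/190]
  30 → bin 2  [load 170/190]
  180 → bin 4 (new)  [load 180/190]
  80 → bin 1  [load 150/190]
  140 → bin 5 (new)  [load 140/190]
  120 → bin 6 (new)  [load 120/190]
6 bins opened.

6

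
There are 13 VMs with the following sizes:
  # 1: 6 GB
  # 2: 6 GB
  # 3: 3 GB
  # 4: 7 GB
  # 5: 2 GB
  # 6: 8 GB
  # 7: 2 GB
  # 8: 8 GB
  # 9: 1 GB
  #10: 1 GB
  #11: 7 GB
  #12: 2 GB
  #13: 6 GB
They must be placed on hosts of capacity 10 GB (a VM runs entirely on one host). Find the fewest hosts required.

7

Total = 8 + 8 + 7 + 7 + 6 + 6 + 6 + 3 + 2 + 2 + 2 + 1 + 1 = 59 GB.
Lower bound: ⌈59/10⌉ = 6 hosts.
Also, 7 VMs each exceed 5 GB, and no two of those can share a host, so at least 7 hosts are needed.
A packing using 7 hosts:
  host 1: 8 + 2 = 10
  host 2: 8 + 2 = 10
  host 3: 7 + 3 = 10
  host 4: 7 + 2 + 1 = 10
  host 5: 6 + 1 = 7
  host 6: 6 = 6
  host 7: 6 = 6
This matches the lower bound, so 7 is optimal.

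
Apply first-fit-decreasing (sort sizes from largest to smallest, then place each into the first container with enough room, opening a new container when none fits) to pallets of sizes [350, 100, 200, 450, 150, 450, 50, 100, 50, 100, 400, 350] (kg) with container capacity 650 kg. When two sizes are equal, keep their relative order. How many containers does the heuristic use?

Sorted descending: 450, 450, 400, 350, 350, 200, 150, 100, 100, 100, 50, 50.
  450 → container 1 (new)  [load 450/650]
  450 → container 2 (new)  [load 450/650]
  400 → container 3 (new)  [load 400/650]
  350 → container 4 (new)  [load 350/650]
  350 → container 5 (new)  [load 350/650]
  200 → container 1  [load 650/650]
  150 → container 2  [load 600/650]
  100 → container 3  [load 500/650]
  100 → container 3  [load 600/650]
  100 → container 4  [load 450/650]
  50 → container 2  [load 650/650]
  50 → container 3  [load 650/650]
5 containers opened.

5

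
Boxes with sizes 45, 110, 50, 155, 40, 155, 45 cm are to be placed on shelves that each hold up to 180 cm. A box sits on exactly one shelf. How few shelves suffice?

Total = 155 + 155 + 110 + 50 + 45 + 45 + 40 = 600 cm.
Lower bound: ⌈600/180⌉ = 4 shelves.
A packing using 4 shelves:
  shelf 1: 155 = 155
  shelf 2: 155 = 155
  shelf 3: 110 + 50 = 160
  shelf 4: 45 + 45 + 40 = 130
This matches the lower bound, so 4 is optimal.

4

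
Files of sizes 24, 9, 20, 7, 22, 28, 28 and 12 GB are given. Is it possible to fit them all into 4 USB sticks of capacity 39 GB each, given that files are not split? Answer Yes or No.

No

Total = 150 GB; ⌈150/39⌉ = 4.
5 files each exceed half the capacity and cannot share a USB stick, forcing at least 5 USB sticks.
At least 5 USB sticks are required, but only 4 are allowed.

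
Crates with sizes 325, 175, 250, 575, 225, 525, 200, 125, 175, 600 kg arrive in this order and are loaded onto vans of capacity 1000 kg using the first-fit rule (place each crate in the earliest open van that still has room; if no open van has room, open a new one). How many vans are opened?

  325 → van 1 (new)  [load 325/1000]
  175 → van 1  [load 500/1000]
  250 → van 1  [load 750/1000]
  575 → van 2 (new)  [load 575/1000]
  225 → van 1  [load 975/1000]
  525 → van 3 (new)  [load 525/1000]
  200 → van 2  [load 775/1000]
  125 → van 2  [load 900/1000]
  175 → van 3  [load 700/1000]
  600 → van 4 (new)  [load 600/1000]
4 vans opened.

4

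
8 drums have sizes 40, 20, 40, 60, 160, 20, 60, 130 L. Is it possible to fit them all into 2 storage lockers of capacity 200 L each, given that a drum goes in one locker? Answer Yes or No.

No

Total = 530 L; ⌈530/200⌉ = 3.
At least 3 storage lockers are required, but only 2 are allowed.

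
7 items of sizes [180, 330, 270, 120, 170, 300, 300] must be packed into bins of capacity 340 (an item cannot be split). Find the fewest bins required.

6

Total = 330 + 300 + 300 + 270 + 180 + 170 + 120 = 1670.
Lower bound: ⌈1670/340⌉ = 5 bins.
A packing using 6 bins:
  bin 1: 330 = 330
  bin 2: 300 = 300
  bin 3: 300 = 300
  bin 4: 270 = 270
  bin 5: 180 + 120 = 300
  bin 6: 170 = 170
No arrangement into 5 bins stays within capacity, so 6 is optimal.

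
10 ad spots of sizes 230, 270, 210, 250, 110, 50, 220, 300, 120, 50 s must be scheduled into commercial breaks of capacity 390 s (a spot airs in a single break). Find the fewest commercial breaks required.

6

Total = 300 + 270 + 250 + 230 + 220 + 210 + 120 + 110 + 50 + 50 = 1810 s.
Lower bound: ⌈1810/390⌉ = 5 commercial breaks.
Also, 6 ad spots each exceed 195 s, and no two of those can share a break, so at least 6 commercial breaks are needed.
A packing using 6 commercial breaks:
  break 1: 300 + 50 = 350
  break 2: 270 + 120 = 390
  break 3: 250 + 110 = 360
  break 4: 230 + 50 = 280
  break 5: 220 = 220
  break 6: 210 = 210
This matches the lower bound, so 6 is optimal.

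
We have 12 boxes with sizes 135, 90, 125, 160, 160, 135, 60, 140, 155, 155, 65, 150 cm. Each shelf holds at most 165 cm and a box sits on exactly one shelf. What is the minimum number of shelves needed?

Total = 160 + 160 + 155 + 155 + 150 + 140 + 135 + 135 + 125 + 90 + 65 + 60 = 1530 cm.
Lower bound: ⌈1530/165⌉ = 10 shelves.
A packing using 11 shelves:
  shelf 1: 160 = 160
  shelf 2: 160 = 160
  shelf 3: 155 = 155
  shelf 4: 155 = 155
  shelf 5: 150 = 150
  shelf 6: 140 = 140
  shelf 7: 135 = 135
  shelf 8: 135 = 135
  shelf 9: 125 = 125
  shelf 10: 90 + 65 = 155
  shelf 11: 60 = 60
No arrangement into 10 shelves stays within capacity, so 11 is optimal.

11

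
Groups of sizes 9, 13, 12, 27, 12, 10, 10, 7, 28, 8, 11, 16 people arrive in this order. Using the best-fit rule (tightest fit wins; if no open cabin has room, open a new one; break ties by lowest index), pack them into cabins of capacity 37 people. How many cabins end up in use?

  9 → cabin 1 (new)  [load 9/37]
  13 → cabin 1  [load 22/37]
  12 → cabin 1  [load 34/37]
  27 → cabin 2 (new)  [load 27/37]
  12 → cabin 3 (new)  [load 12/37]
  10 → cabin 2  [load 37/37]
  10 → cabin 3  [load 22/37]
  7 → cabin 3  [load 29/37]
  28 → cabin 4 (new)  [load 28/37]
  8 → cabin 3  [load 37/37]
  11 → cabin 5 (new)  [load 11/37]
  16 → cabin 5  [load 27/37]
5 cabins opened.

5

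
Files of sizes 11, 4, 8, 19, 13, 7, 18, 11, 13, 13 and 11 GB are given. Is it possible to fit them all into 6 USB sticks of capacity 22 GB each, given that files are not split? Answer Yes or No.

Total = 128 GB; ⌈128/22⌉ = 6.
The bound of 6 does not rule out 6, but exhaustive search shows no assignment into 6 USB sticks of capacity 22 GB exists — the minimum is 7.

No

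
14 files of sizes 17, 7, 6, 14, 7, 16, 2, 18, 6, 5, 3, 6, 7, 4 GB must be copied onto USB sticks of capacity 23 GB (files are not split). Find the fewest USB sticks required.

Total = 18 + 17 + 16 + 14 + 7 + 7 + 7 + 6 + 6 + 6 + 5 + 4 + 3 + 2 = 118 GB.
Lower bound: ⌈118/23⌉ = 6 USB sticks.
A packing using 6 USB sticks:
  USB stick 1: 18 + 5 = 23
  USB stick 2: 17 + 6 = 23
  USB stick 3: 16 + 7 = 23
  USB stick 4: 14 + 7 + 2 = 23
  USB stick 5: 7 + 6 + 6 + 4 = 23
  USB stick 6: 3 = 3
This matches the lower bound, so 6 is optimal.

6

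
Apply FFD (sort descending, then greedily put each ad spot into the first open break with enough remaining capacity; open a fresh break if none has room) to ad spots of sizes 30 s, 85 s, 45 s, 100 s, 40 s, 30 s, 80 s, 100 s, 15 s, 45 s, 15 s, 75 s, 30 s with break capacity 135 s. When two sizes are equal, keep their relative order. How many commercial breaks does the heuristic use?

6

Sorted descending: 100, 100, 85, 80, 75, 45, 45, 40, 30, 30, 30, 15, 15.
  100 → break 1 (new)  [load 100/135]
  100 → break 2 (new)  [load 100/135]
  85 → break 3 (new)  [load 85/135]
  80 → break 4 (new)  [load 80/135]
  75 → break 5 (new)  [load 75/135]
  45 → break 3  [load 130/135]
  45 → break 4  [load 125/135]
  40 → break 5  [load 115/135]
  30 → break 1  [load 130/135]
  30 → break 2  [load 130/135]
  30 → break 6 (new)  [load 30/135]
  15 → break 5  [load 130/135]
  15 → break 6  [load 45/135]
6 commercial breaks opened.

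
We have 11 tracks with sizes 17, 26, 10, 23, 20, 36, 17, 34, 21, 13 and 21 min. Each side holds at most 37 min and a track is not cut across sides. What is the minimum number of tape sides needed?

Total = 36 + 34 + 26 + 23 + 21 + 21 + 20 + 17 + 17 + 13 + 10 = 238 min.
Lower bound: ⌈238/37⌉ = 7 tape sides.
A packing using 8 tape sides:
  side 1: 36 = 36
  side 2: 34 = 34
  side 3: 26 + 10 = 36
  side 4: 23 + 13 = 36
  side 5: 21 = 21
  side 6: 21 = 21
  side 7: 20 + 17 = 37
  side 8: 17 = 17
No arrangement into 7 tape sides stays within capacity, so 8 is optimal.

8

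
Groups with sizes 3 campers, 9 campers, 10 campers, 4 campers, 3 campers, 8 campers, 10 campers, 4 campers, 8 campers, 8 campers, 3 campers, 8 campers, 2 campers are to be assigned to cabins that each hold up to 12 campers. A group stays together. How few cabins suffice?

7

Total = 10 + 10 + 9 + 8 + 8 + 8 + 8 + 4 + 4 + 3 + 3 + 3 + 2 = 80 campers.
Lower bound: ⌈80/12⌉ = 7 cabins.
A packing using 7 cabins:
  cabin 1: 10 + 2 = 12
  cabin 2: 10 = 10
  cabin 3: 9 + 3 = 12
  cabin 4: 8 + 4 = 12
  cabin 5: 8 + 4 = 12
  cabin 6: 8 + 3 = 11
  cabin 7: 8 + 3 = 11
This matches the lower bound, so 7 is optimal.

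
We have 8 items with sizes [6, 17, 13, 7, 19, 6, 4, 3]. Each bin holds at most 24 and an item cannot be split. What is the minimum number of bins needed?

4

Total = 19 + 17 + 13 + 7 + 6 + 6 + 4 + 3 = 75.
Lower bound: ⌈75/24⌉ = 4 bins.
A packing using 4 bins:
  bin 1: 19 + 4 = 23
  bin 2: 17 + 7 = 24
  bin 3: 13 + 6 + 3 = 22
  bin 4: 6 = 6
This matches the lower bound, so 4 is optimal.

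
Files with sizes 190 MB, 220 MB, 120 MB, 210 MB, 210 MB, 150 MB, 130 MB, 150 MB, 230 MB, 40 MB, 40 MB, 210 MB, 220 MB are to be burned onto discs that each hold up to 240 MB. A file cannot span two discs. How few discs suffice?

Total = 230 + 220 + 220 + 210 + 210 + 210 + 190 + 150 + 150 + 130 + 120 + 40 + 40 = 2120 MB.
Lower bound: ⌈2120/240⌉ = 9 discs.
Also, 10 files each exceed 120 MB, and no two of those can share a disc, so at least 10 discs are needed.
A packing using 11 discs:
  disc 1: 230 = 230
  disc 2: 220 = 220
  disc 3: 220 = 220
  disc 4: 210 = 210
  disc 5: 210 = 210
  disc 6: 210 = 210
  disc 7: 190 + 40 = 230
  disc 8: 150 + 40 = 190
  disc 9: 150 = 150
  disc 10: 130 = 130
  disc 11: 120 = 120
No arrangement into 10 discs stays within capacity, so 11 is optimal.

11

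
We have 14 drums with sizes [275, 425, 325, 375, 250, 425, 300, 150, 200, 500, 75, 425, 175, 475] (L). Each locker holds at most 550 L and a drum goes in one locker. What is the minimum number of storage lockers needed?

9

Total = 500 + 475 + 425 + 425 + 425 + 375 + 325 + 300 + 275 + 250 + 200 + 175 + 150 + 75 = 4375 L.
Lower bound: ⌈4375/550⌉ = 8 storage lockers.
A packing using 9 storage lockers:
  locker 1: 500 = 500
  locker 2: 475 + 75 = 550
  locker 3: 425 = 425
  locker 4: 425 = 425
  locker 5: 425 = 425
  locker 6: 375 + 175 = 550
  locker 7: 325 + 200 = 525
  locker 8: 300 + 250 = 550
  locker 9: 275 + 150 = 425
No arrangement into 8 storage lockers stays within capacity, so 9 is optimal.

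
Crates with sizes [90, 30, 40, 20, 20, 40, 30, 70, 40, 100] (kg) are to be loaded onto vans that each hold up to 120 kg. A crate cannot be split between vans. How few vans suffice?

Total = 100 + 90 + 70 + 40 + 40 + 40 + 30 + 30 + 20 + 20 = 480 kg.
Lower bound: ⌈480/120⌉ = 4 vans.
A packing using 4 vans:
  van 1: 100 + 20 = 120
  van 2: 90 + 30 = 120
  van 3: 70 + 30 + 20 = 120
  van 4: 40 + 40 + 40 = 120
This matches the lower bound, so 4 is optimal.

4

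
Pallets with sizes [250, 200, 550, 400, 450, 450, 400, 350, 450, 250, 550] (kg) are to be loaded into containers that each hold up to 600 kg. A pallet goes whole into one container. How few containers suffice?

9

Total = 550 + 550 + 450 + 450 + 450 + 400 + 400 + 350 + 250 + 250 + 200 = 4300 kg.
Lower bound: ⌈4300/600⌉ = 8 containers.
A packing using 9 containers:
  container 1: 550 = 550
  container 2: 550 = 550
  container 3: 450 = 450
  container 4: 450 = 450
  container 5: 450 = 450
  container 6: 400 + 200 = 600
  container 7: 400 = 400
  container 8: 350 + 250 = 600
  container 9: 250 = 250
No arrangement into 8 containers stays within capacity, so 9 is optimal.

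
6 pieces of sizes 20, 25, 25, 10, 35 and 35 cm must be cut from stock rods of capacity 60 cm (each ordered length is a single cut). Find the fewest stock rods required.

Total = 35 + 35 + 25 + 25 + 20 + 10 = 150 cm.
Lower bound: ⌈150/60⌉ = 3 stock rods.
A packing using 3 stock rods:
  stock rod 1: 35 + 25 = 60
  stock rod 2: 35 + 25 = 60
  stock rod 3: 20 + 10 = 30
This matches the lower bound, so 3 is optimal.

3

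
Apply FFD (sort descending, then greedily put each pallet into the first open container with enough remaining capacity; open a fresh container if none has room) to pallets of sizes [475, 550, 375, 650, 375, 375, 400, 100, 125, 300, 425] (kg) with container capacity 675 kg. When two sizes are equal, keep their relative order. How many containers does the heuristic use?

8

Sorted descending: 650, 550, 475, 425, 400, 375, 375, 375, 300, 125, 100.
  650 → container 1 (new)  [load 650/675]
  550 → container 2 (new)  [load 550/675]
  475 → container 3 (new)  [load 475/675]
  425 → container 4 (new)  [load 425/675]
  400 → container 5 (new)  [load 400/675]
  375 → container 6 (new)  [load 375/675]
  375 → container 7 (new)  [load 375/675]
  375 → container 8 (new)  [load 375/675]
  300 → container 6  [load 675/675]
  125 → container 2  [load 675/675]
  100 → container 3  [load 575/675]
8 containers opened.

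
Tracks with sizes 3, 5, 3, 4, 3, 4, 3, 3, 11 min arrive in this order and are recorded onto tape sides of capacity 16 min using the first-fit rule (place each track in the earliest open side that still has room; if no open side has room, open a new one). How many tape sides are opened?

3

  3 → side 1 (new)  [load 3/16]
  5 → side 1  [load 8/16]
  3 → side 1  [load 11/16]
  4 → side 1  [load 15/16]
  3 → side 2 (new)  [load 3/16]
  4 → side 2  [load 7/16]
  3 → side 2  [load 10/16]
  3 → side 2  [load 13/16]
  11 → side 3 (new)  [load 11/16]
3 tape sides opened.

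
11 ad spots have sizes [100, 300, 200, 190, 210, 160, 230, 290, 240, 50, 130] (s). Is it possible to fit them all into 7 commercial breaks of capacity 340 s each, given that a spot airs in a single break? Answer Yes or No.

No

Total = 2100 s; ⌈2100/340⌉ = 7.
The bound of 7 does not rule out 7, but exhaustive search shows no assignment into 7 commercial breaks of capacity 340 s exists — the minimum is 8.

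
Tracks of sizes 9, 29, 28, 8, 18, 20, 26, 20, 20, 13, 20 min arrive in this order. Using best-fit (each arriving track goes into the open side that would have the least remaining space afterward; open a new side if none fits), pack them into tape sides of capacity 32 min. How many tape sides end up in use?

  9 → side 1 (new)  [load 9/32]
  29 → side 2 (new)  [load 29/32]
  28 → side 3 (new)  [load 28/32]
  8 → side 1  [load 17/32]
  18 → side 4 (new)  [load 18/32]
  20 → side 5 (new)  [load 20/32]
  26 → side 6 (new)  [load 26/32]
  20 → side 7 (new)  [load 20/32]
  20 → side 8 (new)  [load 20/32]
  13 → side 4  [load 31/32]
  20 → side 9 (new)  [load 20/32]
9 tape sides opened.

9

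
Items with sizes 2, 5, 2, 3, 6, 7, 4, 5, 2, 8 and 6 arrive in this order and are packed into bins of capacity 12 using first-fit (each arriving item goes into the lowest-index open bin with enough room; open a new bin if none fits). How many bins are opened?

  2 → bin 1 (new)  [load 2/12]
  5 → bin 1  [load 7/12]
  2 → bin 1  [load 9/12]
  3 → bin 1  [load 12/12]
  6 → bin 2 (new)  [load 6/12]
  7 → bin 3 (new)  [load 7/12]
  4 → bin 2  [load 10/12]
  5 → bin 3  [load 12/12]
  2 → bin 2  [load 12/12]
  8 → bin 4 (new)  [load 8/12]
  6 → bin 5 (new)  [load 6/12]
5 bins opened.

5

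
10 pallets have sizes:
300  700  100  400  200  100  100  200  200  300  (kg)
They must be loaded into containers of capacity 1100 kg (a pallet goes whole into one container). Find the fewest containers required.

3

Total = 700 + 400 + 300 + 300 + 200 + 200 + 200 + 100 + 100 + 100 = 2600 kg.
Lower bound: ⌈2600/1100⌉ = 3 containers.
A packing using 3 containers:
  container 1: 700 + 400 = 1100
  container 2: 300 + 300 + 200 + 200 + 100 = 1100
  container 3: 200 + 100 + 100 = 400
This matches the lower bound, so 3 is optimal.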